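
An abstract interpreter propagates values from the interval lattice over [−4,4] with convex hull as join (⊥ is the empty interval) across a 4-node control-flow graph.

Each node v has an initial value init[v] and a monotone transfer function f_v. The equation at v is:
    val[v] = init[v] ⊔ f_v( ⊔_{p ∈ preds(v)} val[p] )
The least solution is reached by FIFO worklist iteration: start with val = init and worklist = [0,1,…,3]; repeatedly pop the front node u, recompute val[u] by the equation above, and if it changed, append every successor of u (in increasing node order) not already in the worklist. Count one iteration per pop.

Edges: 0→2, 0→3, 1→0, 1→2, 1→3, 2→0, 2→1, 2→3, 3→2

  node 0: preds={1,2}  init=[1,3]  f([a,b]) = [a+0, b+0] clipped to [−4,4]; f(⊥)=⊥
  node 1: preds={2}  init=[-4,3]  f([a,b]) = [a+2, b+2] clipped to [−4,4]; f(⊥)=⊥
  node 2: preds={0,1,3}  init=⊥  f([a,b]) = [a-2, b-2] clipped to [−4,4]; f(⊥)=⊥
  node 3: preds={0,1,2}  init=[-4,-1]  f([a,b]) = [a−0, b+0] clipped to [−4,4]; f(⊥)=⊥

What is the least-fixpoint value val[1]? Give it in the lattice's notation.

Iteration log — 7 steps:
  step 1. node 0  ⊔preds=[-4,3]  new=[-4,3]  old=[1,3]  +wl: 
  step 2. node 1  ⊔preds=⊥  new=[-4,3]  stable
  step 3. node 2  ⊔preds=[-4,3]  new=[-4,1]  old=⊥  +wl: 0,1
  step 4. node 3  ⊔preds=[-4,3]  new=[-4,3]  old=[-4,-1]  +wl: 2
  step 5. node 0  ⊔preds=[-4,3]  new=[-4,3]  stable
  step 6. node 1  ⊔preds=[-4,1]  new=[-4,3]  stable
  step 7. node 2  ⊔preds=[-4,3]  new=[-4,1]  stable

Least fixpoint reached:
  node 0: [-4,3]
  node 1: [-4,3]
  node 2: [-4,1]
  node 3: [-4,3]

[-4,3]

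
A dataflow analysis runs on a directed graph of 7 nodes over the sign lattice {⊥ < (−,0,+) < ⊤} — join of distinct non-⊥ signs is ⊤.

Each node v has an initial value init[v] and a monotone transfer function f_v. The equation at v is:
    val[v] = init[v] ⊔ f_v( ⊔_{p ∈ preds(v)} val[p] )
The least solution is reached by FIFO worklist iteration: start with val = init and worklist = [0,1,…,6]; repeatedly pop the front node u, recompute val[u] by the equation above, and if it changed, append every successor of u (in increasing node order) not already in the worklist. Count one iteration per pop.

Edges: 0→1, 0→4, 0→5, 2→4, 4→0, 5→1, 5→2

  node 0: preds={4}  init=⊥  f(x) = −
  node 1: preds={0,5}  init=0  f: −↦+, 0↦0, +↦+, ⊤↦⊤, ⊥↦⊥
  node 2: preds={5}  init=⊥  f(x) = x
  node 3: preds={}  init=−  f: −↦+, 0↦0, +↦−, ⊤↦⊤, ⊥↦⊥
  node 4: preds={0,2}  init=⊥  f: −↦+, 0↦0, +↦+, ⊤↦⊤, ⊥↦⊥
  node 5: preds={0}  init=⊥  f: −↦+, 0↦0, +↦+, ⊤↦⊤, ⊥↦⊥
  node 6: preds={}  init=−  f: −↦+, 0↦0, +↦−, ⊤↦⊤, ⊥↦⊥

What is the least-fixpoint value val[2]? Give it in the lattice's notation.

+

Worklist (12 pops):
  #1 pop 0: in=⊥ → − (was ⊥); enqueue []
  #2 pop 1: in=− → ⊤ (was 0); enqueue []
  #3 pop 2: in=⊥ → ⊥ (no change)
  #4 pop 3: in=⊥ → − (no change)
  #5 pop 4: in=− → + (was ⊥); enqueue [0]
  #6 pop 5: in=− → + (was ⊥); enqueue [1,2]
  #7 pop 6: in=⊥ → − (no change)
  #8 pop 0: in=+ → − (no change)
  #9 pop 1: in=⊤ → ⊤ (no change)
  #10 pop 2: in=+ → + (was ⊥); enqueue [4]
  #11 pop 4: in=⊤ → ⊤ (was +); enqueue [0]
  #12 pop 0: in=⊤ → − (no change)

Fixpoint:
  val[0] = −
  val[1] = ⊤
  val[2] = +
  val[3] = −
  val[4] = ⊤
  val[5] = +
  val[6] = −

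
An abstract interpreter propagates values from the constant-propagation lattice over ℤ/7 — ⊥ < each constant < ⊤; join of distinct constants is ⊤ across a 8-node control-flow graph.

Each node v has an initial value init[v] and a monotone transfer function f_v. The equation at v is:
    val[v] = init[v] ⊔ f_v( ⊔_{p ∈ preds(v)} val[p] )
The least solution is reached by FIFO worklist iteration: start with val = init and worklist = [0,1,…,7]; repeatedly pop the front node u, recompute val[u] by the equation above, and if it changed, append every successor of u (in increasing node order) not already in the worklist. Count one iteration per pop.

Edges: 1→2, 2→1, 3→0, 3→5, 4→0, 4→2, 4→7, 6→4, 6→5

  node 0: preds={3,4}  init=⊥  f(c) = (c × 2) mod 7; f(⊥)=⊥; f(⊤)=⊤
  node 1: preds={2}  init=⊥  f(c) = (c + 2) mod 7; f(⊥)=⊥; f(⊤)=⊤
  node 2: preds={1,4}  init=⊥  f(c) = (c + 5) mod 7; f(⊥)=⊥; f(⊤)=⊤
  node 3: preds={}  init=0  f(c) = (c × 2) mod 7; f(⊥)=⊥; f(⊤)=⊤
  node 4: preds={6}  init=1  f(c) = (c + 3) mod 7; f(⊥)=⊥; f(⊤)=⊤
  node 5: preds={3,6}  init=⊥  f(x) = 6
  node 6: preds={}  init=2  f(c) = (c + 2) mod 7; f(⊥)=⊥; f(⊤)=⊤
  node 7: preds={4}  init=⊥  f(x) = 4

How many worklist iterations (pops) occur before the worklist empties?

13

Iteration log — 13 steps:
  step 1. node 0  ⊔preds=⊤  new=⊤  old=⊥  +wl: 
  step 2. node 1  ⊔preds=⊥  new=⊥  stable
  step 3. node 2  ⊔preds=1  new=6  old=⊥  +wl: 1
  step 4. node 3  ⊔preds=⊥  new=0  stable
  step 5. node 4  ⊔preds=2  new=⊤  old=1  +wl: 0,2
  step 6. node 5  ⊔preds=⊤  new=6  old=⊥  +wl: 
  step 7. node 6  ⊔preds=⊥  new=2  stable
  step 8. node 7  ⊔preds=⊤  new=4  old=⊥  +wl: 
  step 9. node 1  ⊔preds=6  new=1  old=⊥  +wl: 
  step 10. node 0  ⊔preds=⊤  new=⊤  stable
  step 11. node 2  ⊔preds=⊤  new=⊤  old=6  +wl: 1
  step 12. node 1  ⊔preds=⊤  new=⊤  old=1  +wl: 2
  step 13. node 2  ⊔preds=⊤  new=⊤  stable

Least fixpoint reached:
  node 0: ⊤
  node 1: ⊤
  node 2: ⊤
  node 3: 0
  node 4: ⊤
  node 5: 6
  node 6: 2
  node 7: 4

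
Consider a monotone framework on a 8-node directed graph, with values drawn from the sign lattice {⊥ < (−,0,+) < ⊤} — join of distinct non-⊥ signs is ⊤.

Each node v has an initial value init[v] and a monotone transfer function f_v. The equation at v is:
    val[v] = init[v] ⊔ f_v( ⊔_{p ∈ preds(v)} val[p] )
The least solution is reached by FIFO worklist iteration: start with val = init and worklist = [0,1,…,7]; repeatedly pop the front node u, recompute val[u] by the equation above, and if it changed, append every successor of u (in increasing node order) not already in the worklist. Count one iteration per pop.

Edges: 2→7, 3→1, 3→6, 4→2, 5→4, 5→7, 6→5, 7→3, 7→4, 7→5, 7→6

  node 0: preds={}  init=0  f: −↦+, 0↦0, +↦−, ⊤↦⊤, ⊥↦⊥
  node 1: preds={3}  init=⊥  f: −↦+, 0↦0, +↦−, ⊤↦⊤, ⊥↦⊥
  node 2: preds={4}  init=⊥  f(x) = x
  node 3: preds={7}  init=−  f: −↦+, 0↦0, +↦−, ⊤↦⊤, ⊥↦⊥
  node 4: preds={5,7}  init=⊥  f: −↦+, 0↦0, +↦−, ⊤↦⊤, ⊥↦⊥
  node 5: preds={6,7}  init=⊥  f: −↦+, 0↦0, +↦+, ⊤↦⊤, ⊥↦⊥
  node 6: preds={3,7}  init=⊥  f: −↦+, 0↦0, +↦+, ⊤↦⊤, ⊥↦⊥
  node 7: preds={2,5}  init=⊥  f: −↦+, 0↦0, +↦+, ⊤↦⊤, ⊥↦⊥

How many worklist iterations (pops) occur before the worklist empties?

25

Trace (25 dequeues):
  [1] u=0 | in ⊥ | out 0 | ==
  [2] u=1 | in − | out + | prev ⊥ | push {}
  [3] u=2 | in ⊥ | out ⊥ | ==
  [4] u=3 | in ⊥ | out − | ==
  [5] u=4 | in ⊥ | out ⊥ | ==
  [6] u=5 | in ⊥ | out ⊥ | ==
  [7] u=6 | in − | out + | prev ⊥ | push {5}
  [8] u=7 | in ⊥ | out ⊥ | ==
  [9] u=5 | in + | out + | prev ⊥ | push {4,7}
  [10] u=4 | in + | out − | prev ⊥ | push {2}
  [11] u=7 | in + | out + | prev ⊥ | push {3,4,5,6}
  [12] u=2 | in − | out − | prev ⊥ | push {7}
  [13] u=3 | in + | out − | ==
  [14] u=4 | in + | out − | ==
  [15] u=5 | in + | out + | ==
  [16] u=6 | in ⊤ | out ⊤ | prev + | push {5}
  [17] u=7 | in ⊤ | out ⊤ | prev + | push {3,4,6}
  [18] u=5 | in ⊤ | out ⊤ | prev + | push {7}
  [19] u=3 | in ⊤ | out ⊤ | prev − | push {1}
  [20] u=4 | in ⊤ | out ⊤ | prev − | push {2}
  [21] u=6 | in ⊤ | out ⊤ | ==
  [22] u=7 | in ⊤ | out ⊤ | ==
  [23] u=1 | in ⊤ | out ⊤ | prev + | push {}
  [24] u=2 | in ⊤ | out ⊤ | prev − | push {7}
  [25] u=7 | in ⊤ | out ⊤ | ==

Converged values:
  [0] 0
  [1] ⊤
  [2] ⊤
  [3] ⊤
  [4] ⊤
  [5] ⊤
  [6] ⊤
  [7] ⊤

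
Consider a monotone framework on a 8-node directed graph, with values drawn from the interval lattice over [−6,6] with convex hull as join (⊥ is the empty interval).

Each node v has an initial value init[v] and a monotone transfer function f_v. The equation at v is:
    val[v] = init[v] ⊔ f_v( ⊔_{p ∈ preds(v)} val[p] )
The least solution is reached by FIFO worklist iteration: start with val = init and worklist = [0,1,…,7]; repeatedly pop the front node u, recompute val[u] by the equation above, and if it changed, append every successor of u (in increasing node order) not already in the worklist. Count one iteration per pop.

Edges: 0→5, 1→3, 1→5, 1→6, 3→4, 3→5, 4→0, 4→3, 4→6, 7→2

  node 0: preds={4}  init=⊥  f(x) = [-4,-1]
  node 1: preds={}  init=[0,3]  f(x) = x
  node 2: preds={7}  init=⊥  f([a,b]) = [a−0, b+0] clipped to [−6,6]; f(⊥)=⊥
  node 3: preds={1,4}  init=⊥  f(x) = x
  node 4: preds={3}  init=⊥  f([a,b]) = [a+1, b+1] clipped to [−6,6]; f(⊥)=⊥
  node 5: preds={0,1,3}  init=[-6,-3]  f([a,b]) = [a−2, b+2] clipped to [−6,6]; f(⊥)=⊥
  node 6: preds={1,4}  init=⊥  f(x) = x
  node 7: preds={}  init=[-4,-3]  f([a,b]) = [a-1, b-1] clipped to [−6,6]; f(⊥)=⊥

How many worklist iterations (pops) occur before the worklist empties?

22

Worklist (22 pops):
  #1 pop 0: in=⊥ → [-4,-1] (was ⊥); enqueue []
  #2 pop 1: in=⊥ → [0,3] (no change)
  #3 pop 2: in=[-4,-3] → [-4,-3] (was ⊥); enqueue []
  #4 pop 3: in=[0,3] → [0,3] (was ⊥); enqueue []
  #5 pop 4: in=[0,3] → [1,4] (was ⊥); enqueue [0,3]
  #6 pop 5: in=[-4,3] → [-6,5] (was [-6,-3]); enqueue []
  #7 pop 6: in=[0,4] → [0,4] (was ⊥); enqueue []
  #8 pop 7: in=⊥ → [-4,-3] (no change)
  #9 pop 0: in=[1,4] → [-4,-1] (no change)
  #10 pop 3: in=[0,4] → [0,4] (was [0,3]); enqueue [4,5]
  #11 pop 4: in=[0,4] → [1,5] (was [1,4]); enqueue [0,3,6]
  #12 pop 5: in=[-4,4] → [-6,6] (was [-6,5]); enqueue []
  #13 pop 0: in=[1,5] → [-4,-1] (no change)
  #14 pop 3: in=[0,5] → [0,5] (was [0,4]); enqueue [4,5]
  #15 pop 6: in=[0,5] → [0,5] (was [0,4]); enqueue []
  #16 pop 4: in=[0,5] → [1,6] (was [1,5]); enqueue [0,3,6]
  #17 pop 5: in=[-4,5] → [-6,6] (no change)
  #18 pop 0: in=[1,6] → [-4,-1] (no change)
  #19 pop 3: in=[0,6] → [0,6] (was [0,5]); enqueue [4,5]
  #20 pop 6: in=[0,6] → [0,6] (was [0,5]); enqueue []
  #21 pop 4: in=[0,6] → [1,6] (no change)
  #22 pop 5: in=[-4,6] → [-6,6] (no change)

Fixpoint:
  val[0] = [-4,-1]
  val[1] = [0,3]
  val[2] = [-4,-3]
  val[3] = [0,6]
  val[4] = [1,6]
  val[5] = [-6,6]
  val[6] = [0,6]
  val[7] = [-4,-3]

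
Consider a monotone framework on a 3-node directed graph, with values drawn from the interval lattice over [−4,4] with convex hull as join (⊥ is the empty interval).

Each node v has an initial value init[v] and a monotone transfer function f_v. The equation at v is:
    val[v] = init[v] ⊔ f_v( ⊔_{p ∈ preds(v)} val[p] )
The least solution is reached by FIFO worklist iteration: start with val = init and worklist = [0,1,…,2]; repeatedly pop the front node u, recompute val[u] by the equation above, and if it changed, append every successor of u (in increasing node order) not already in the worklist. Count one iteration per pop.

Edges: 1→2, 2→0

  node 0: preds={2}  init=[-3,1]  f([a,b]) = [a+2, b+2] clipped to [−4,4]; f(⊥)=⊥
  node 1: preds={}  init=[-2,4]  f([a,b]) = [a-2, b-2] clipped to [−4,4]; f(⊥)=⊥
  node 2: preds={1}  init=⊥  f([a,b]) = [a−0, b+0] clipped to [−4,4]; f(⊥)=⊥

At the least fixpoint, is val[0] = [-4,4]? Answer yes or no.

Worklist (4 pops):
  #1 pop 0: in=⊥ → [-3,1] (no change)
  #2 pop 1: in=⊥ → [-2,4] (no change)
  #3 pop 2: in=[-2,4] → [-2,4] (was ⊥); enqueue [0]
  #4 pop 0: in=[-2,4] → [-3,4] (was [-3,1]); enqueue []

Fixpoint:
  val[0] = [-3,4]
  val[1] = [-2,4]
  val[2] = [-2,4]

no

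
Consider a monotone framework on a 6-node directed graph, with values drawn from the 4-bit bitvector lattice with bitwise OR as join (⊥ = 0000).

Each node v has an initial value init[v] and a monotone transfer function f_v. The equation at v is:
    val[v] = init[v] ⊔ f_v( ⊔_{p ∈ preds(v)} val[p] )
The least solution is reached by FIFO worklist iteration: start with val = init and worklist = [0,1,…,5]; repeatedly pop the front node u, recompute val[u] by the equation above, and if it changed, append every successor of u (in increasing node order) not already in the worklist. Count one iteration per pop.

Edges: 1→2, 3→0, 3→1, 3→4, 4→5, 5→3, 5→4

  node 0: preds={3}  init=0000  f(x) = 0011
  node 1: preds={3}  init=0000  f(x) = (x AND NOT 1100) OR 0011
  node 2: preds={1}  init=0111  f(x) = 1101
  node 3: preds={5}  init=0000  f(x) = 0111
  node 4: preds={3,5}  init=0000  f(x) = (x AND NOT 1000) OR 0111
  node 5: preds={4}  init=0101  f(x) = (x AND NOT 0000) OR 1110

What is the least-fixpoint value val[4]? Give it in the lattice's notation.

0111

Worklist (10 pops):
  #1 pop 0: in=0000 → 0011 (was 0000); enqueue []
  #2 pop 1: in=0000 → 0011 (was 0000); enqueue []
  #3 pop 2: in=0011 → 1111 (was 0111); enqueue []
  #4 pop 3: in=0101 → 0111 (was 0000); enqueue [0,1]
  #5 pop 4: in=0111 → 0111 (was 0000); enqueue []
  #6 pop 5: in=0111 → 1111 (was 0101); enqueue [3,4]
  #7 pop 0: in=0111 → 0011 (no change)
  #8 pop 1: in=0111 → 0011 (no change)
  #9 pop 3: in=1111 → 0111 (no change)
  #10 pop 4: in=1111 → 0111 (no change)

Fixpoint:
  val[0] = 0011
  val[1] = 0011
  val[2] = 1111
  val[3] = 0111
  val[4] = 0111
  val[5] = 1111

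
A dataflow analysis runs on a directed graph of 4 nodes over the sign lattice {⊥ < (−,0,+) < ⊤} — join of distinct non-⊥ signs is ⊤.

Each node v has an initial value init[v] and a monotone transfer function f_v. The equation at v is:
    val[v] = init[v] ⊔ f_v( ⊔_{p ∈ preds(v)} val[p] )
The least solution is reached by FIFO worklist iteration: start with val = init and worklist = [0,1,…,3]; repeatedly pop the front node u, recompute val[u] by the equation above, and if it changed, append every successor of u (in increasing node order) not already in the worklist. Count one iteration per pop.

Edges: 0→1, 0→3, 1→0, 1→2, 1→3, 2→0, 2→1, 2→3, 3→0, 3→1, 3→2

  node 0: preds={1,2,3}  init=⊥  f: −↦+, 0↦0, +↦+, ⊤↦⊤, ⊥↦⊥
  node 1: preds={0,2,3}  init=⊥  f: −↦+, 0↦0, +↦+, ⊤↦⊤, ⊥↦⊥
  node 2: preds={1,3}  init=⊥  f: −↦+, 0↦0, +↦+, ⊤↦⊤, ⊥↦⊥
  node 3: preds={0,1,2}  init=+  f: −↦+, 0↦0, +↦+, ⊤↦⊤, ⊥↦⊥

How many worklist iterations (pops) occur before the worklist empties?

6

Trace (6 dequeues):
  [1] u=0 | in + | out + | prev ⊥ | push {}
  [2] u=1 | in + | out + | prev ⊥ | push {0}
  [3] u=2 | in + | out + | prev ⊥ | push {1}
  [4] u=3 | in + | out + | ==
  [5] u=0 | in + | out + | ==
  [6] u=1 | in + | out + | ==

Converged values:
  [0] +
  [1] +
  [2] +
  [3] +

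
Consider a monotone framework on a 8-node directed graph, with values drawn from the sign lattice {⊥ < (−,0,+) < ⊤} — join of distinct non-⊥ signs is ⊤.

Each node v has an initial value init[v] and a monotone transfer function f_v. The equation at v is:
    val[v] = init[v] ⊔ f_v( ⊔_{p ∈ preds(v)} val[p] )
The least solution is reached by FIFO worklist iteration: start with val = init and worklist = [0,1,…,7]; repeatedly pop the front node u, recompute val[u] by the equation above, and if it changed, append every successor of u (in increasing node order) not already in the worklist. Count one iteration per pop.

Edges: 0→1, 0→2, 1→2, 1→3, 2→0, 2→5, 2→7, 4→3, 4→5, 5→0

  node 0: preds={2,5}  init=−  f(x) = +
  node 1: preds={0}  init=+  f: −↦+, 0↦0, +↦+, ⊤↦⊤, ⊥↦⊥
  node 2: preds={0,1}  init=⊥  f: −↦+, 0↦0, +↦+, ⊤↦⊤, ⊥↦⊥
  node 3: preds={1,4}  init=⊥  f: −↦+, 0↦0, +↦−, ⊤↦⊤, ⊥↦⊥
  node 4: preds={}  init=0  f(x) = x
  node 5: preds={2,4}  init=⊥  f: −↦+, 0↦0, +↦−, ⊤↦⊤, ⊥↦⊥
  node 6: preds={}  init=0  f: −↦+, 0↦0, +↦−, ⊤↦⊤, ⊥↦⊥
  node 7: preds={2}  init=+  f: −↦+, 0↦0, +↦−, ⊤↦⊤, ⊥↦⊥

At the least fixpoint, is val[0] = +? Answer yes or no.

no

Iteration log — 9 steps:
  step 1. node 0  ⊔preds=⊥  new=⊤  old=−  +wl: 
  step 2. node 1  ⊔preds=⊤  new=⊤  old=+  +wl: 
  step 3. node 2  ⊔preds=⊤  new=⊤  old=⊥  +wl: 0
  step 4. node 3  ⊔preds=⊤  new=⊤  old=⊥  +wl: 
  step 5. node 4  ⊔preds=⊥  new=0  stable
  step 6. node 5  ⊔preds=⊤  new=⊤  old=⊥  +wl: 
  step 7. node 6  ⊔preds=⊥  new=0  stable
  step 8. node 7  ⊔preds=⊤  new=⊤  old=+  +wl: 
  step 9. node 0  ⊔preds=⊤  new=⊤  stable

Least fixpoint reached:
  node 0: ⊤
  node 1: ⊤
  node 2: ⊤
  node 3: ⊤
  node 4: 0
  node 5: ⊤
  node 6: 0
  node 7: ⊤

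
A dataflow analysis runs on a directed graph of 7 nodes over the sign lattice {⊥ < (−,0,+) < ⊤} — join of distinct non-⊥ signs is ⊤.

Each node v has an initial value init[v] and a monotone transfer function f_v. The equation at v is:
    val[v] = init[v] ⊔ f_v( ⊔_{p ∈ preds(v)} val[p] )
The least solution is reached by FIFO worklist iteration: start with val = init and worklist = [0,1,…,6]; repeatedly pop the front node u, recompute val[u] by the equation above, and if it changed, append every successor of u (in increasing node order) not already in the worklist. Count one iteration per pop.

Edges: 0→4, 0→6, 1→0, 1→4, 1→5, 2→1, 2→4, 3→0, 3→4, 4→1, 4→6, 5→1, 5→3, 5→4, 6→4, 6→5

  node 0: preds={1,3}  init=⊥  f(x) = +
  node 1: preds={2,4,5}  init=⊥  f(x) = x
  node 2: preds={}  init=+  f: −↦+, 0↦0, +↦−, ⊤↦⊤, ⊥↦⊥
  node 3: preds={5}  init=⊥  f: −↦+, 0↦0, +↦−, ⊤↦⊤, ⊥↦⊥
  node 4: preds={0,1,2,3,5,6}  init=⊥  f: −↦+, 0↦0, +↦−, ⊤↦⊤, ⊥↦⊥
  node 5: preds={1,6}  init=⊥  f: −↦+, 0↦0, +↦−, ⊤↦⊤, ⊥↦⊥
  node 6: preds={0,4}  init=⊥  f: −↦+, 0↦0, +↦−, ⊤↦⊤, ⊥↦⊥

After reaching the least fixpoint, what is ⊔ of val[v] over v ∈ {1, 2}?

⊤

Worklist (18 pops):
  #1 pop 0: in=⊥ → + (was ⊥); enqueue []
  #2 pop 1: in=+ → + (was ⊥); enqueue [0]
  #3 pop 2: in=⊥ → + (no change)
  #4 pop 3: in=⊥ → ⊥ (no change)
  #5 pop 4: in=+ → − (was ⊥); enqueue [1]
  #6 pop 5: in=+ → − (was ⊥); enqueue [3,4]
  #7 pop 6: in=⊤ → ⊤ (was ⊥); enqueue [5]
  #8 pop 0: in=+ → + (no change)
  #9 pop 1: in=⊤ → ⊤ (was +); enqueue [0]
  #10 pop 3: in=− → + (was ⊥); enqueue []
  #11 pop 4: in=⊤ → ⊤ (was −); enqueue [1,6]
  #12 pop 5: in=⊤ → ⊤ (was −); enqueue [3,4]
  #13 pop 0: in=⊤ → + (no change)
  #14 pop 1: in=⊤ → ⊤ (no change)
  #15 pop 6: in=⊤ → ⊤ (no change)
  #16 pop 3: in=⊤ → ⊤ (was +); enqueue [0]
  #17 pop 4: in=⊤ → ⊤ (no change)
  #18 pop 0: in=⊤ → + (no change)

Fixpoint:
  val[0] = +
  val[1] = ⊤
  val[2] = +
  val[3] = ⊤
  val[4] = ⊤
  val[5] = ⊤
  val[6] = ⊤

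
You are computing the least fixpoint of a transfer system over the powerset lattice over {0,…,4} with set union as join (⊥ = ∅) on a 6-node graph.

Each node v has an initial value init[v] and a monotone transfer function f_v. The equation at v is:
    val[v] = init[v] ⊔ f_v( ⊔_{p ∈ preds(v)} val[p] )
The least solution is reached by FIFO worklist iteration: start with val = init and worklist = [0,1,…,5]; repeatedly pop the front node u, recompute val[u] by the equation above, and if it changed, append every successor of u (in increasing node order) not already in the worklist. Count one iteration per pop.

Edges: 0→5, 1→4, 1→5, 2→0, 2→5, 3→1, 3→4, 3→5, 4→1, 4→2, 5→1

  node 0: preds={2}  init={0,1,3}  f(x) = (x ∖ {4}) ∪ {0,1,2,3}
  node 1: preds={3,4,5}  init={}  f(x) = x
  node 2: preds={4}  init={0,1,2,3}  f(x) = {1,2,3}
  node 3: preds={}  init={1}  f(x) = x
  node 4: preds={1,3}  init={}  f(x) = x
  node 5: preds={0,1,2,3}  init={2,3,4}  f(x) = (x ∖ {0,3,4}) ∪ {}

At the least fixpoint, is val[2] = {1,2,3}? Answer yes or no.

Trace (8 dequeues):
  [1] u=0 | in {0,1,2,3} | out {0,1,2,3} | prev {0,1,3} | push {}
  [2] u=1 | in {1,2,3,4} | out {1,2,3,4} | prev {} | push {}
  [3] u=2 | in {} | out {0,1,2,3} | ==
  [4] u=3 | in {} | out {1} | ==
  [5] u=4 | in {1,2,3,4} | out {1,2,3,4} | prev {} | push {1,2}
  [6] u=5 | in {0,1,2,3,4} | out {1,2,3,4} | prev {2,3,4} | push {}
  [7] u=1 | in {1,2,3,4} | out {1,2,3,4} | ==
  [8] u=2 | in {1,2,3,4} | out {0,1,2,3} | ==

Converged values:
  [0] {0,1,2,3}
  [1] {1,2,3,4}
  [2] {0,1,2,3}
  [3] {1}
  [4] {1,2,3,4}
  [5] {1,2,3,4}

no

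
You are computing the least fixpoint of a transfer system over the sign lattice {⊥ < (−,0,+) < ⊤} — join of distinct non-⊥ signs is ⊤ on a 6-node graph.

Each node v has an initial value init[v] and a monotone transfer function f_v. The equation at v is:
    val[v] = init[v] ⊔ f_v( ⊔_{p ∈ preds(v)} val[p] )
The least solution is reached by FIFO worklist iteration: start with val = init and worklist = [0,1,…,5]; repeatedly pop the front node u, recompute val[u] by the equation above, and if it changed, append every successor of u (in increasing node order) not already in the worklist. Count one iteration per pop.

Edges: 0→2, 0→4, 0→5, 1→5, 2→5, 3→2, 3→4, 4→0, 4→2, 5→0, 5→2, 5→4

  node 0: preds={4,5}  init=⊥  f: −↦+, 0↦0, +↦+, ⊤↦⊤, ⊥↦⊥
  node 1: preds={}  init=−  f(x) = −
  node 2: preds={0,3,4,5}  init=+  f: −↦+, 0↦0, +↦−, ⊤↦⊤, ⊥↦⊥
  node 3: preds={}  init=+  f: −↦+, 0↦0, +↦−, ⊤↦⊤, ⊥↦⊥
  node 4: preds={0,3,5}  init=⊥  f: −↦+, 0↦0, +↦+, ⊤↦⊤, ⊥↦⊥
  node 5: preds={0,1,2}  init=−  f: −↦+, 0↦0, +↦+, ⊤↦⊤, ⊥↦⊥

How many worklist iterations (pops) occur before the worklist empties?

10

Iteration log — 10 steps:
  step 1. node 0  ⊔preds=−  new=+  old=⊥  +wl: 
  step 2. node 1  ⊔preds=⊥  new=−  stable
  step 3. node 2  ⊔preds=⊤  new=⊤  old=+  +wl: 
  step 4. node 3  ⊔preds=⊥  new=+  stable
  step 5. node 4  ⊔preds=⊤  new=⊤  old=⊥  +wl: 0,2
  step 6. node 5  ⊔preds=⊤  new=⊤  old=−  +wl: 4
  step 7. node 0  ⊔preds=⊤  new=⊤  old=+  +wl: 5
  step 8. node 2  ⊔preds=⊤  new=⊤  stable
  step 9. node 4  ⊔preds=⊤  new=⊤  stable
  step 10. node 5  ⊔preds=⊤  new=⊤  stable

Least fixpoint reached:
  node 0: ⊤
  node 1: −
  node 2: ⊤
  node 3: +
  node 4: ⊤
  node 5: ⊤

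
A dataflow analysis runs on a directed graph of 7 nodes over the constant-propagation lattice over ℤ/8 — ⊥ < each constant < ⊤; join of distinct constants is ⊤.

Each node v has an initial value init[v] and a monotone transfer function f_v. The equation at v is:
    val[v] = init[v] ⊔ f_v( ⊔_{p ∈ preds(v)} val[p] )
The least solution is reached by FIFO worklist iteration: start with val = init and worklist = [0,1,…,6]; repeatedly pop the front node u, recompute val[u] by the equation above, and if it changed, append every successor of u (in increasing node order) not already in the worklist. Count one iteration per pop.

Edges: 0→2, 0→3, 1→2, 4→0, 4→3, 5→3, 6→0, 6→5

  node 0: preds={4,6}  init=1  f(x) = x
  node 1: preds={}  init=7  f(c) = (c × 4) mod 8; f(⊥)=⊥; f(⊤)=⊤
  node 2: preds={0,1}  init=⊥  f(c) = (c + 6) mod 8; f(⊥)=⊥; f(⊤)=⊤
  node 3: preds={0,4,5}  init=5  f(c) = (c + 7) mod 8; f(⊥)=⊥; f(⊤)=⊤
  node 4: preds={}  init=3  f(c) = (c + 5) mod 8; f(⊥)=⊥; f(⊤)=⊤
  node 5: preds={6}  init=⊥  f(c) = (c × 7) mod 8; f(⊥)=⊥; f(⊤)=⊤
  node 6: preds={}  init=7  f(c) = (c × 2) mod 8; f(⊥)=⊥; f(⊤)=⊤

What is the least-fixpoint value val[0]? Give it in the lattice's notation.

Iteration log — 8 steps:
  step 1. node 0  ⊔preds=⊤  new=⊤  old=1  +wl: 
  step 2. node 1  ⊔preds=⊥  new=7  stable
  step 3. node 2  ⊔preds=⊤  new=⊤  old=⊥  +wl: 
  step 4. node 3  ⊔preds=⊤  new=⊤  old=5  +wl: 
  step 5. node 4  ⊔preds=⊥  new=3  stable
  step 6. node 5  ⊔preds=7  new=1  old=⊥  +wl: 3
  step 7. node 6  ⊔preds=⊥  new=7  stable
  step 8. node 3  ⊔preds=⊤  new=⊤  stable

Least fixpoint reached:
  node 0: ⊤
  node 1: 7
  node 2: ⊤
  node 3: ⊤
  node 4: 3
  node 5: 1
  node 6: 7

⊤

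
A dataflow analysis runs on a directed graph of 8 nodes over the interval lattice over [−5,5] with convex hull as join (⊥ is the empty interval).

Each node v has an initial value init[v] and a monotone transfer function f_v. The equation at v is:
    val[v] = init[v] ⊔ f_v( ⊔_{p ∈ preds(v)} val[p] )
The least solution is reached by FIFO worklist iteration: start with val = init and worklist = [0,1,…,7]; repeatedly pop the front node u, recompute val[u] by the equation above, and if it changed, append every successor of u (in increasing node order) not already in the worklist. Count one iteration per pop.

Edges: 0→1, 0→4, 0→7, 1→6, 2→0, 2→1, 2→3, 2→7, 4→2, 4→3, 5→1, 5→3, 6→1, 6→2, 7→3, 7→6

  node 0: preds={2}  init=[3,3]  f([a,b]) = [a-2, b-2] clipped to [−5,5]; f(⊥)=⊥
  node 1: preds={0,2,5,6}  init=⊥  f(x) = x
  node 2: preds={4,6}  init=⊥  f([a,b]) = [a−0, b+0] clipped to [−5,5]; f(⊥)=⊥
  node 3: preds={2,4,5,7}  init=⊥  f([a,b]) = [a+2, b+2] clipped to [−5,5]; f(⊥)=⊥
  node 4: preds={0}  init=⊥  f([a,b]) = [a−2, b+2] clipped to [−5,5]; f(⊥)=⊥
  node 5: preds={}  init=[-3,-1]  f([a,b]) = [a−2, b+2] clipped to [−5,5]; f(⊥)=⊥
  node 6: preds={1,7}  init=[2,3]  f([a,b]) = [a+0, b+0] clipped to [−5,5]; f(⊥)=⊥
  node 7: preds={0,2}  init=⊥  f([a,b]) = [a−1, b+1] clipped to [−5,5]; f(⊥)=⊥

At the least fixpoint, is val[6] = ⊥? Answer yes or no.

Worklist (29 pops):
  #1 pop 0: in=⊥ → [3,3] (no change)
  #2 pop 1: in=[-3,3] → [-3,3] (was ⊥); enqueue []
  #3 pop 2: in=[2,3] → [2,3] (was ⊥); enqueue [0,1]
  #4 pop 3: in=[-3,3] → [-1,5] (was ⊥); enqueue []
  #5 pop 4: in=[3,3] → [1,5] (was ⊥); enqueue [2,3]
  #6 pop 5: in=⊥ → [-3,-1] (no change)
  #7 pop 6: in=[-3,3] → [-3,3] (was [2,3]); enqueue []
  #8 pop 7: in=[2,3] → [1,4] (was ⊥); enqueue [6]
  #9 pop 0: in=[2,3] → [0,3] (was [3,3]); enqueue [4,7]
  #10 pop 1: in=[-3,3] → [-3,3] (no change)
  #11 pop 2: in=[-3,5] → [-3,5] (was [2,3]); enqueue [0,1]
  #12 pop 3: in=[-3,5] → [-1,5] (no change)
  #13 pop 6: in=[-3,4] → [-3,4] (was [-3,3]); enqueue [2]
  #14 pop 4: in=[0,3] → [-2,5] (was [1,5]); enqueue [3]
  #15 pop 7: in=[-3,5] → [-4,5] (was [1,4]); enqueue [6]
  #16 pop 0: in=[-3,5] → [-5,3] (was [0,3]); enqueue [4,7]
  #17 pop 1: in=[-5,5] → [-5,5] (was [-3,3]); enqueue []
  #18 pop 2: in=[-3,5] → [-3,5] (no change)
  #19 pop 3: in=[-4,5] → [-2,5] (was [-1,5]); enqueue []
  #20 pop 6: in=[-5,5] → [-5,5] (was [-3,4]); enqueue [1,2]
  #21 pop 4: in=[-5,3] → [-5,5] (was [-2,5]); enqueue [3]
  #22 pop 7: in=[-5,5] → [-5,5] (was [-4,5]); enqueue [6]
  #23 pop 1: in=[-5,5] → [-5,5] (no change)
  #24 pop 2: in=[-5,5] → [-5,5] (was [-3,5]); enqueue [0,1,7]
  #25 pop 3: in=[-5,5] → [-3,5] (was [-2,5]); enqueue []
  #26 pop 6: in=[-5,5] → [-5,5] (no change)
  #27 pop 0: in=[-5,5] → [-5,3] (no change)
  #28 pop 1: in=[-5,5] → [-5,5] (no change)
  #29 pop 7: in=[-5,5] → [-5,5] (no change)

Fixpoint:
  val[0] = [-5,3]
  val[1] = [-5,5]
  val[2] = [-5,5]
  val[3] = [-3,5]
  val[4] = [-5,5]
  val[5] = [-3,-1]
  val[6] = [-5,5]
  val[7] = [-5,5]

no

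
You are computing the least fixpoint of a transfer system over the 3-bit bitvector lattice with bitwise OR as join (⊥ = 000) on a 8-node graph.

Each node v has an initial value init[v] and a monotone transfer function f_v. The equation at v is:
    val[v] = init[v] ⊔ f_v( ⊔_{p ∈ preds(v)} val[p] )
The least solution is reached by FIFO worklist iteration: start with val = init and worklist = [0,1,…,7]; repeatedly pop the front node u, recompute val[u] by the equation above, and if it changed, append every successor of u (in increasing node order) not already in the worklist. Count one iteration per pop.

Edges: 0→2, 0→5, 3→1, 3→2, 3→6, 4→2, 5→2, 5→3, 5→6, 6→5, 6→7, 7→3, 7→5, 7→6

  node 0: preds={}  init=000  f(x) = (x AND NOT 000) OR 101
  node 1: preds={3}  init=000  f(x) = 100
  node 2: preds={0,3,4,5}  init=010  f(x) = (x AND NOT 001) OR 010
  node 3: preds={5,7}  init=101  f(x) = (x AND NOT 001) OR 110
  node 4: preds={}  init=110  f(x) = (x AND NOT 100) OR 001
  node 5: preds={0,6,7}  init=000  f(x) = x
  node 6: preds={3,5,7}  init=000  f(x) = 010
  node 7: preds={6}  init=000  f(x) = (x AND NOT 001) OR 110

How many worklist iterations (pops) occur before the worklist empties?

15

Worklist (15 pops):
  #1 pop 0: in=000 → 101 (was 000); enqueue []
  #2 pop 1: in=101 → 100 (was 000); enqueue []
  #3 pop 2: in=111 → 110 (was 010); enqueue []
  #4 pop 3: in=000 → 111 (was 101); enqueue [1,2]
  #5 pop 4: in=000 → 111 (was 110); enqueue []
  #6 pop 5: in=101 → 101 (was 000); enqueue [3]
  #7 pop 6: in=111 → 010 (was 000); enqueue [5]
  #8 pop 7: in=010 → 110 (was 000); enqueue [6]
  #9 pop 1: in=111 → 100 (no change)
  #10 pop 2: in=111 → 110 (no change)
  #11 pop 3: in=111 → 111 (no change)
  #12 pop 5: in=111 → 111 (was 101); enqueue [2,3]
  #13 pop 6: in=111 → 010 (no change)
  #14 pop 2: in=111 → 110 (no change)
  #15 pop 3: in=111 → 111 (no change)

Fixpoint:
  val[0] = 101
  val[1] = 100
  val[2] = 110
  val[3] = 111
  val[4] = 111
  val[5] = 111
  val[6] = 010
  val[7] = 110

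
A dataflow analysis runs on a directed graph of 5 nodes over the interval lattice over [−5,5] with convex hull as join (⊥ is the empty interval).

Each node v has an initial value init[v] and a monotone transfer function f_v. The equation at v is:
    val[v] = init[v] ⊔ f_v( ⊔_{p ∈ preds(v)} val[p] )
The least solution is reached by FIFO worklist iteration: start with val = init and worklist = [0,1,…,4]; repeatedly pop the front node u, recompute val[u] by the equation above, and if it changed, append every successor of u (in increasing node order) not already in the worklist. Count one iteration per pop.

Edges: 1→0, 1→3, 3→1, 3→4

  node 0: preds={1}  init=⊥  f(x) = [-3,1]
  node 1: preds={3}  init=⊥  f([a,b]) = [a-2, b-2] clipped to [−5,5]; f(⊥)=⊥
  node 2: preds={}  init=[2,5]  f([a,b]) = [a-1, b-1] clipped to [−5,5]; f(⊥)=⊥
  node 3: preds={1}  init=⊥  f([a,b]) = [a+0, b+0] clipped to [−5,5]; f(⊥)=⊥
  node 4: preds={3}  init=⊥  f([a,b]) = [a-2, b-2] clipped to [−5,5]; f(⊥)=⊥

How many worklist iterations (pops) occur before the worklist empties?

5

Worklist (5 pops):
  #1 pop 0: in=⊥ → [-3,1] (was ⊥); enqueue []
  #2 pop 1: in=⊥ → ⊥ (no change)
  #3 pop 2: in=⊥ → [2,5] (no change)
  #4 pop 3: in=⊥ → ⊥ (no change)
  #5 pop 4: in=⊥ → ⊥ (no change)

Fixpoint:
  val[0] = [-3,1]
  val[1] = ⊥
  val[2] = [2,5]
  val[3] = ⊥
  val[4] = ⊥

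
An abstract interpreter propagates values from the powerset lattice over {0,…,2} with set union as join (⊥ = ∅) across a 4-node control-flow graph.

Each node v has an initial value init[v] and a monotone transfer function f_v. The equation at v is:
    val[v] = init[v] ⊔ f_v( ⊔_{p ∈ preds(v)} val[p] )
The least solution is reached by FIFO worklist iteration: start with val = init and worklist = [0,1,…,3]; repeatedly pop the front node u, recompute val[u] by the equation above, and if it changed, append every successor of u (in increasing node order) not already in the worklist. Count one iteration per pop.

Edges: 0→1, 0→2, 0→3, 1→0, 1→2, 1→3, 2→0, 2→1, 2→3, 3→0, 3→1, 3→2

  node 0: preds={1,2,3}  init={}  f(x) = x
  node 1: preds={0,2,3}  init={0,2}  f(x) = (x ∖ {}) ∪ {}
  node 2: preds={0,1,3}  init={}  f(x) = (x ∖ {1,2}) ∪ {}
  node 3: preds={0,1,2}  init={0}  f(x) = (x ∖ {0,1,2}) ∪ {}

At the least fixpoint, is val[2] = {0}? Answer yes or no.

yes

Iteration log — 6 steps:
  step 1. node 0  ⊔preds={0,2}  new={0,2}  old={}  +wl: 
  step 2. node 1  ⊔preds={0,2}  new={0,2}  stable
  step 3. node 2  ⊔preds={0,2}  new={0}  old={}  +wl: 0,1
  step 4. node 3  ⊔preds={0,2}  new={0}  stable
  step 5. node 0  ⊔preds={0,2}  new={0,2}  stable
  step 6. node 1  ⊔preds={0,2}  new={0,2}  stable

Least fixpoint reached:
  node 0: {0,2}
  node 1: {0,2}
  node 2: {0}
  node 3: {0}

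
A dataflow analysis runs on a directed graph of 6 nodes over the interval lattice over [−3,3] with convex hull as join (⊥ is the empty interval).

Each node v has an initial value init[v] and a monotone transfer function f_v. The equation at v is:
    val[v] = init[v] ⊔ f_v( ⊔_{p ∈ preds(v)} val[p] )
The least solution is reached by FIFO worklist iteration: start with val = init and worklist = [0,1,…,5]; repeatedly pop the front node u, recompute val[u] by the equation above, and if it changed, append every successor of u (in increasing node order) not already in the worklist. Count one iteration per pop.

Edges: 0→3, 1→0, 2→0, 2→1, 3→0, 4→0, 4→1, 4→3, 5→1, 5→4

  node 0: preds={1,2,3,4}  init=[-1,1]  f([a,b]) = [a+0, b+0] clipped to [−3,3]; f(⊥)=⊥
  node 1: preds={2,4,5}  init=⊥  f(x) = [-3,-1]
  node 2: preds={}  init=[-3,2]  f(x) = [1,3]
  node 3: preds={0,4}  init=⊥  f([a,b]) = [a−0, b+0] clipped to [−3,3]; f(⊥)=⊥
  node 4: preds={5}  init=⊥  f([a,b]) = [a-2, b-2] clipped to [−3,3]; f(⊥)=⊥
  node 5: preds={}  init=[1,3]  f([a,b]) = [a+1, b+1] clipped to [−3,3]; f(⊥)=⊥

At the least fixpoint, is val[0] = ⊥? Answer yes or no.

no

Worklist (10 pops):
  #1 pop 0: in=[-3,2] → [-3,2] (was [-1,1]); enqueue []
  #2 pop 1: in=[-3,3] → [-3,-1] (was ⊥); enqueue [0]
  #3 pop 2: in=⊥ → [-3,3] (was [-3,2]); enqueue [1]
  #4 pop 3: in=[-3,2] → [-3,2] (was ⊥); enqueue []
  #5 pop 4: in=[1,3] → [-1,1] (was ⊥); enqueue [3]
  #6 pop 5: in=⊥ → [1,3] (no change)
  #7 pop 0: in=[-3,3] → [-3,3] (was [-3,2]); enqueue []
  #8 pop 1: in=[-3,3] → [-3,-1] (no change)
  #9 pop 3: in=[-3,3] → [-3,3] (was [-3,2]); enqueue [0]
  #10 pop 0: in=[-3,3] → [-3,3] (no change)

Fixpoint:
  val[0] = [-3,3]
  val[1] = [-3,-1]
  val[2] = [-3,3]
  val[3] = [-3,3]
  val[4] = [-1,1]
  val[5] = [1,3]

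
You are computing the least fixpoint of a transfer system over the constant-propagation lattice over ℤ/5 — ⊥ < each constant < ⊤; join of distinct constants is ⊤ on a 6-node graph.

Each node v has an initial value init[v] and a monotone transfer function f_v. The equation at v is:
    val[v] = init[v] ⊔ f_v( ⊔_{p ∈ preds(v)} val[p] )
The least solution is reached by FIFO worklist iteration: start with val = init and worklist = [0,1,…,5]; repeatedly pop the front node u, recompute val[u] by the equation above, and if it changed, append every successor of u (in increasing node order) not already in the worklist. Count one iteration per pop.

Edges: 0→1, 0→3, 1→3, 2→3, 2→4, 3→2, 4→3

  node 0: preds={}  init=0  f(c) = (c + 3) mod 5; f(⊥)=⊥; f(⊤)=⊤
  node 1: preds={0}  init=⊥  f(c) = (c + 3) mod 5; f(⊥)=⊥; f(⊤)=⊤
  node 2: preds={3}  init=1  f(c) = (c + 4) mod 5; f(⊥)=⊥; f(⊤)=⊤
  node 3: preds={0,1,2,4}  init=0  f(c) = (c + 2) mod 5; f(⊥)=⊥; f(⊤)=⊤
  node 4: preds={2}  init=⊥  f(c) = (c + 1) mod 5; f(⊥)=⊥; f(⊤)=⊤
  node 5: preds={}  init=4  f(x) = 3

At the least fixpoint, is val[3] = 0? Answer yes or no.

Iteration log — 8 steps:
  step 1. node 0  ⊔preds=⊥  new=0  stable
  step 2. node 1  ⊔preds=0  new=3  old=⊥  +wl: 
  step 3. node 2  ⊔preds=0  new=⊤  old=1  +wl: 
  step 4. node 3  ⊔preds=⊤  new=⊤  old=0  +wl: 2
  step 5. node 4  ⊔preds=⊤  new=⊤  old=⊥  +wl: 3
  step 6. node 5  ⊔preds=⊥  new=⊤  old=4  +wl: 
  step 7. node 2  ⊔preds=⊤  new=⊤  stable
  step 8. node 3  ⊔preds=⊤  new=⊤  stable

Least fixpoint reached:
  node 0: 0
  node 1: 3
  node 2: ⊤
  node 3: ⊤
  node 4: ⊤
  node 5: ⊤

no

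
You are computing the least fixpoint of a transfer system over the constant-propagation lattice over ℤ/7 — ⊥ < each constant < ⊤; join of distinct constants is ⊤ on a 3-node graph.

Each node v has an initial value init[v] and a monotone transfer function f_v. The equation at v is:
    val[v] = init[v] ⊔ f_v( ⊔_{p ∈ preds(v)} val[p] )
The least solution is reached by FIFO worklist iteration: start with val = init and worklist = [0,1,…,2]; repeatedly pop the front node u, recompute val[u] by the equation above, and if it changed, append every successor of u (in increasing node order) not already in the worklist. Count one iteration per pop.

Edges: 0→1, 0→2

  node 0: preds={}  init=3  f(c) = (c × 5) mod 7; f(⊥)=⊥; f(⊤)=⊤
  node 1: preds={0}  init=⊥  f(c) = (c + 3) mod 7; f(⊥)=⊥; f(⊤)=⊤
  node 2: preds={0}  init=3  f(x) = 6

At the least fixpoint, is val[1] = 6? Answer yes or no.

yes

Worklist (3 pops):
  #1 pop 0: in=⊥ → 3 (no change)
  #2 pop 1: in=3 → 6 (was ⊥); enqueue []
  #3 pop 2: in=3 → ⊤ (was 3); enqueue []

Fixpoint:
  val[0] = 3
  val[1] = 6
  val[2] = ⊤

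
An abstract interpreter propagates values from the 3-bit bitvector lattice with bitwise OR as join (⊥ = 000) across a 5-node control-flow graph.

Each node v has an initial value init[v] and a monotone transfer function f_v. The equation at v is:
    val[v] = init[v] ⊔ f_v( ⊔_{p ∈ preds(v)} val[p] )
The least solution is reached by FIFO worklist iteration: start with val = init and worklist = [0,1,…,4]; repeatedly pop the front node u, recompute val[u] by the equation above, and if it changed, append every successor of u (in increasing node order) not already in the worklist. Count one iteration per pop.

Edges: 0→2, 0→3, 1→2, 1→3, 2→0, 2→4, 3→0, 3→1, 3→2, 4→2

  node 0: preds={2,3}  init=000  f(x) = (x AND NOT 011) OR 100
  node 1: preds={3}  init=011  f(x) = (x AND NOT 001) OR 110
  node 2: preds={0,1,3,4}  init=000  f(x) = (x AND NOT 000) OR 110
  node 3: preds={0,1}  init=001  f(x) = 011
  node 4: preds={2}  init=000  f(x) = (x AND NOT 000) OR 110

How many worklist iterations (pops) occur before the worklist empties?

Trace (8 dequeues):
  [1] u=0 | in 001 | out 100 | prev 000 | push {}
  [2] u=1 | in 001 | out 111 | prev 011 | push {}
  [3] u=2 | in 111 | out 111 | prev 000 | push {0}
  [4] u=3 | in 111 | out 011 | prev 001 | push {1,2}
  [5] u=4 | in 111 | out 111 | prev 000 | push {}
  [6] u=0 | in 111 | out 100 | ==
  [7] u=1 | in 011 | out 111 | ==
  [8] u=2 | in 111 | out 111 | ==

Converged values:
  [0] 100
  [1] 111
  [2] 111
  [3] 011
  [4] 111

8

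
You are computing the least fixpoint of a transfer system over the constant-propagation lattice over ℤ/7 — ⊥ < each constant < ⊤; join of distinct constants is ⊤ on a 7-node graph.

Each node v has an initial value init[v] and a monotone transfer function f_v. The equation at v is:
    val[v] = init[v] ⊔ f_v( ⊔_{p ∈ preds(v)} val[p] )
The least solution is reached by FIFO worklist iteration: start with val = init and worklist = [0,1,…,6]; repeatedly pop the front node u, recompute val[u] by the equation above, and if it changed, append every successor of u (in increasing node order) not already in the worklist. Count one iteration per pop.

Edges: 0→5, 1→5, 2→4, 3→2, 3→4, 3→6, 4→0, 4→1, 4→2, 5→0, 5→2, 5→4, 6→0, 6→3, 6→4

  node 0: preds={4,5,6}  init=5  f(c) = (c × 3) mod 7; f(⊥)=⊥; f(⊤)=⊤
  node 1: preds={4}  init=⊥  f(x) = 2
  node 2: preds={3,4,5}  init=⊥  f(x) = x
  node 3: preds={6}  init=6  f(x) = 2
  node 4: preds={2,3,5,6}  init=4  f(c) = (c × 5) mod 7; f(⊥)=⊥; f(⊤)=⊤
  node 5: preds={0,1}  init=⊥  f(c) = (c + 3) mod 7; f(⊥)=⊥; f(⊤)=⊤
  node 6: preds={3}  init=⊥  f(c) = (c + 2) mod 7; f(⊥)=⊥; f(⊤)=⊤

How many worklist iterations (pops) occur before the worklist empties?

Worklist (13 pops):
  #1 pop 0: in=4 → 5 (no change)
  #2 pop 1: in=4 → 2 (was ⊥); enqueue []
  #3 pop 2: in=⊤ → ⊤ (was ⊥); enqueue []
  #4 pop 3: in=⊥ → ⊤ (was 6); enqueue [2]
  #5 pop 4: in=⊤ → ⊤ (was 4); enqueue [0,1]
  #6 pop 5: in=⊤ → ⊤ (was ⊥); enqueue [4]
  #7 pop 6: in=⊤ → ⊤ (was ⊥); enqueue [3]
  #8 pop 2: in=⊤ → ⊤ (no change)
  #9 pop 0: in=⊤ → ⊤ (was 5); enqueue [5]
  #10 pop 1: in=⊤ → 2 (no change)
  #11 pop 4: in=⊤ → ⊤ (no change)
  #12 pop 3: in=⊤ → ⊤ (no change)
  #13 pop 5: in=⊤ → ⊤ (no change)

Fixpoint:
  val[0] = ⊤
  val[1] = 2
  val[2] = ⊤
  val[3] = ⊤
  val[4] = ⊤
  val[5] = ⊤
  val[6] = ⊤

13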